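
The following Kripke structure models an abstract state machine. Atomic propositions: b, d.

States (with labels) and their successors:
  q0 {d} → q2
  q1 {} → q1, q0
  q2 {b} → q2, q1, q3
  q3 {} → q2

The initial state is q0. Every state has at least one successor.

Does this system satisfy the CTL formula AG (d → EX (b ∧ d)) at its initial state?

States satisfying d → EX (b ∧ d): {q1, q2, q3}.
States satisfying AG (d → EX (b ∧ d)): ∅.
q0 is reachable from q0 and violates d → EX (b ∧ d), so AG fails at q0.
q0 ∉ Sat(AG (d → EX (b ∧ d))).

No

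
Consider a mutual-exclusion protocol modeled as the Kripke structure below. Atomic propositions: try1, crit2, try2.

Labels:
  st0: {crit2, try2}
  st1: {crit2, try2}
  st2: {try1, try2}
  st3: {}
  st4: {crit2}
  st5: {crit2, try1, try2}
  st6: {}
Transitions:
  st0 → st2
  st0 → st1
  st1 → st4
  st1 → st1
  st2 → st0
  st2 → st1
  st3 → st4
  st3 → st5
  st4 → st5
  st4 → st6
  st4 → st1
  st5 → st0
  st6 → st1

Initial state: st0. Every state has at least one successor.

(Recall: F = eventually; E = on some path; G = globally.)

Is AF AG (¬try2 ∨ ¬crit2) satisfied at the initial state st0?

States satisfying AG (¬try2 ∨ ¬crit2): ∅.
States satisfying AF AG (¬try2 ∨ ¬crit2): ∅.
There is a path from st0 along which AG (¬try2 ∨ ¬crit2) never holds.
st0 ∉ Sat(AF AG (¬try2 ∨ ¬crit2)).

No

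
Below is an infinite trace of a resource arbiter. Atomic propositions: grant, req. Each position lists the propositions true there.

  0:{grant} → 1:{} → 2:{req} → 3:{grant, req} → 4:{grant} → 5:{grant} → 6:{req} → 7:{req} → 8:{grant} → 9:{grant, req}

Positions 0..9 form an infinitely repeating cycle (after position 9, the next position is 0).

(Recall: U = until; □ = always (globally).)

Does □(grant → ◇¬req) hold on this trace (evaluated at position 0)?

grant → ◇¬req holds at every position 0..9, and those are all positions ever visited, so □(grant → ◇¬req) holds.
Positions where grant holds: 0, 3, 4, 5, 8, 9.
Check ◇¬req at each: 0→ok, 3→ok, 4→ok, 5→ok, 8→ok, 9→ok.

Yes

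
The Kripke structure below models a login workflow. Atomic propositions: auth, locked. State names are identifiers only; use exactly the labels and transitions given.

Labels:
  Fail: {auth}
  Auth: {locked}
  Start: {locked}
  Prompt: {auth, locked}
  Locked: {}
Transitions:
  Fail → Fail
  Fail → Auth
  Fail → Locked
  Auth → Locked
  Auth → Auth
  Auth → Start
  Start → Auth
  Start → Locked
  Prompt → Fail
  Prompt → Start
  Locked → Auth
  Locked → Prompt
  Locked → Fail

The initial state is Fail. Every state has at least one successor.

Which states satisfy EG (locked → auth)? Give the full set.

{Fail, Prompt, Locked}

States satisfying locked → auth: {Fail, Prompt, Locked}.
States satisfying EG (locked → auth): {Fail, Prompt, Locked}.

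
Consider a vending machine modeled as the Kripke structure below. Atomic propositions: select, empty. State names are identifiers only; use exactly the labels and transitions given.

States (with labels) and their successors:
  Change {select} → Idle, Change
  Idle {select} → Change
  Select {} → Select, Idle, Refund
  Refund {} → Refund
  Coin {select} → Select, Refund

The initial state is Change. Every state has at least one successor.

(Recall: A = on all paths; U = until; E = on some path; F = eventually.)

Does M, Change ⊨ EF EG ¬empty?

Satisfied

States satisfying EG ¬empty: {Change, Idle, Select, Refund, Coin}.
States satisfying EF EG ¬empty: {Change, Idle, Select, Refund, Coin}.
Some path from Change reaches a state where EG ¬empty holds.
Change ∈ Sat(EF EG ¬empty).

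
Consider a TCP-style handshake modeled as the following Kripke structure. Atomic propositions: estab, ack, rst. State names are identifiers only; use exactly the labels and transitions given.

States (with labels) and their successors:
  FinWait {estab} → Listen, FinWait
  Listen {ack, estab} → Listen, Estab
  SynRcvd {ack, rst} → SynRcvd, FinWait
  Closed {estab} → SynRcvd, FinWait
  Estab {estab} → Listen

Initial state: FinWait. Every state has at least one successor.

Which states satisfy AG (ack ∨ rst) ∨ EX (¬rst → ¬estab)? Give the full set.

{SynRcvd, Closed}

States satisfying ack ∨ rst: {Listen, SynRcvd}.
States satisfying AG (ack ∨ rst): ∅.
States satisfying ¬rst → ¬estab: {SynRcvd}.
States satisfying EX (¬rst → ¬estab): {SynRcvd, Closed}.
States satisfying AG (ack ∨ rst) ∨ EX (¬rst → ¬estab): {SynRcvd, Closed}.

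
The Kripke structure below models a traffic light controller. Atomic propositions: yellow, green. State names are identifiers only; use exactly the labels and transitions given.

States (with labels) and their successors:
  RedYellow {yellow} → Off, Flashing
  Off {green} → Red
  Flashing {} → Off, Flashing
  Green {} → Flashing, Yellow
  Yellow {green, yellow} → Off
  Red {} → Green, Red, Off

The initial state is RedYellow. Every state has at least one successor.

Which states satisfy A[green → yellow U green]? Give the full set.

States satisfying green → yellow: {RedYellow, Flashing, Green, Yellow, Red}.
States satisfying green: {Off, Yellow}.
States satisfying A[green → yellow U green]: {Off, Yellow}.

{Off, Yellow}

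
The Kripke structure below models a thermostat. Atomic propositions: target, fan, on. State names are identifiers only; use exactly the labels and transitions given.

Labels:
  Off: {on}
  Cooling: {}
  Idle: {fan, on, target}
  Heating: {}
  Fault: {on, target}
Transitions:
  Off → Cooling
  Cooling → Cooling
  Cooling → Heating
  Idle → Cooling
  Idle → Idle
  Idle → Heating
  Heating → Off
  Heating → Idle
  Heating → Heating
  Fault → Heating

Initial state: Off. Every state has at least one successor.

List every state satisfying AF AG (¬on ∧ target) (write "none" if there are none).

States satisfying AG (¬on ∧ target): ∅.
States satisfying AF AG (¬on ∧ target): ∅.

none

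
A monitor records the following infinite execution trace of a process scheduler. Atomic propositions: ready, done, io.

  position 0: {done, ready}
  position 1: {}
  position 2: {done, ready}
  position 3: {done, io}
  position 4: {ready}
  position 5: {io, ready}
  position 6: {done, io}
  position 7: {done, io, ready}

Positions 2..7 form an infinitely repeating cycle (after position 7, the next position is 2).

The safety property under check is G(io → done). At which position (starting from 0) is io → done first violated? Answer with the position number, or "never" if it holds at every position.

5

Check io → done at each position in order: 0 ✓, 1 ✓, 2 ✓, 3 ✓, 4 ✓.
At position 5 the labels are {io, ready}, so io → done is false there. This is the first violation.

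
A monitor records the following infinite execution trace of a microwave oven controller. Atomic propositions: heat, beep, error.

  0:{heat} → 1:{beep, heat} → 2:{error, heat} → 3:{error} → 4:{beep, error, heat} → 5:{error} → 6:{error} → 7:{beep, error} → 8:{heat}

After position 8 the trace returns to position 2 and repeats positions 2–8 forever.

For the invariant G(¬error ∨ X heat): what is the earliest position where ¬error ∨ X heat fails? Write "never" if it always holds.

Check ¬error ∨ X heat at each position in order: 0 ✓, 1 ✓.
At position 2 the labels are {error, heat} and the next position 3 has {error}, so ¬error ∨ X heat is false there. This is the first violation.

2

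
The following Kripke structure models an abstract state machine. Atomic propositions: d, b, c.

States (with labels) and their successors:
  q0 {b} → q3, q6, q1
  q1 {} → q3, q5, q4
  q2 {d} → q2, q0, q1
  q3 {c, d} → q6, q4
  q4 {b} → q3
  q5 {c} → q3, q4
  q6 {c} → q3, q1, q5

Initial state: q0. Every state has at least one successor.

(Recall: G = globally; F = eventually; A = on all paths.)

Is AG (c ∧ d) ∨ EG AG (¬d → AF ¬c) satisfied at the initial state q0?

States satisfying c ∧ d: {q3}.
States satisfying AG (c ∧ d): ∅.
States satisfying AG (¬d → AF ¬c): ∅.
States satisfying EG AG (¬d → AF ¬c): ∅.
States satisfying AG (c ∧ d) ∨ EG AG (¬d → AF ¬c): ∅.
q0 ∉ Sat(AG (c ∧ d) ∨ EG AG (¬d → AF ¬c)).

Does not hold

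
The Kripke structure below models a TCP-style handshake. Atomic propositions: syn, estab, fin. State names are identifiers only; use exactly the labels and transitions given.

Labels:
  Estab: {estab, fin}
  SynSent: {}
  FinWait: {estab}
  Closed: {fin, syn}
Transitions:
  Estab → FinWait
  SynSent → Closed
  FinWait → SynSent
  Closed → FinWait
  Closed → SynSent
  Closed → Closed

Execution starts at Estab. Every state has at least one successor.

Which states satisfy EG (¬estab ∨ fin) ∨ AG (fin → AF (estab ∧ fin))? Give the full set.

States satisfying ¬estab ∨ fin: {Estab, SynSent, Closed}.
States satisfying EG (¬estab ∨ fin): {SynSent, Closed}.
States satisfying fin → AF (estab ∧ fin): {Estab, SynSent, FinWait}.
States satisfying AG (fin → AF (estab ∧ fin)): ∅.
States satisfying EG (¬estab ∨ fin) ∨ AG (fin → AF (estab ∧ fin)): {SynSent, Closed}.

{SynSent, Closed}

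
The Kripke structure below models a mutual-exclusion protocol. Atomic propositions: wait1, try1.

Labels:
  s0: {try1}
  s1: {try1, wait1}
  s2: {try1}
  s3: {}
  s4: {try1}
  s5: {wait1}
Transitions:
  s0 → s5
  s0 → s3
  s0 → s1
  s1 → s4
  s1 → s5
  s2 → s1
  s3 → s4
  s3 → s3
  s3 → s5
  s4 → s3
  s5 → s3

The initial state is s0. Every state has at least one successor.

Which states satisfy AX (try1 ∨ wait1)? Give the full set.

States satisfying try1 ∨ wait1: {s0, s1, s2, s4, s5}.
States satisfying AX (try1 ∨ wait1): {s1, s2}.

{s1, s2}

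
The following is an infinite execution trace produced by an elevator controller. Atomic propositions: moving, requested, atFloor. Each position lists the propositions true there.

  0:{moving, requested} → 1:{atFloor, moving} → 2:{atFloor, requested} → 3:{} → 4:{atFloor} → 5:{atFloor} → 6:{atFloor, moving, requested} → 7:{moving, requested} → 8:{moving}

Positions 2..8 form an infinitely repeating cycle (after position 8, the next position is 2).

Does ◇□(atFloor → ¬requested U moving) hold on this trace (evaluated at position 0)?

□(atFloor → ¬requested U moving) is false at every position 0..8, so it never becomes true and ◇□(atFloor → ¬requested U moving) fails.

No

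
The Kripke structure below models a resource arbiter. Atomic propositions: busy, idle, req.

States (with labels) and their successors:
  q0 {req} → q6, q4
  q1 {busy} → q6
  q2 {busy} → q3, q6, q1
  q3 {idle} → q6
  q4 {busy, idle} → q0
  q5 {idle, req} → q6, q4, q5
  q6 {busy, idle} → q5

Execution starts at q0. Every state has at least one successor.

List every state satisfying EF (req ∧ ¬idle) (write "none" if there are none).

States satisfying req ∧ ¬idle: {q0}.
States satisfying EF (req ∧ ¬idle): {q0, q1, q2, q3, q4, q5, q6}.

{q0, q1, q2, q3, q4, q5, q6}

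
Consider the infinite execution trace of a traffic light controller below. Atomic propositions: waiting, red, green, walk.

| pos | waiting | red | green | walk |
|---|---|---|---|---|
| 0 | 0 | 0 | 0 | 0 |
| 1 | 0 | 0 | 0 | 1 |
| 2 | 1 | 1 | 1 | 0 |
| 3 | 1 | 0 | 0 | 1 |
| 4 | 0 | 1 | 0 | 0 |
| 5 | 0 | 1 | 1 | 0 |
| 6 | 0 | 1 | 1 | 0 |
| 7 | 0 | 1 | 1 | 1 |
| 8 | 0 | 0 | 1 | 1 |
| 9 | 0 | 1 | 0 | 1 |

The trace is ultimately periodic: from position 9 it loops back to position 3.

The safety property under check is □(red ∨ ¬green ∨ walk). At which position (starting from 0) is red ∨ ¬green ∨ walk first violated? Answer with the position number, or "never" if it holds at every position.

never

red ∨ ¬green ∨ walk holds at every position 0..9, and those are all the positions the trace ever visits, so the invariant □(red ∨ ¬green ∨ walk) is never violated.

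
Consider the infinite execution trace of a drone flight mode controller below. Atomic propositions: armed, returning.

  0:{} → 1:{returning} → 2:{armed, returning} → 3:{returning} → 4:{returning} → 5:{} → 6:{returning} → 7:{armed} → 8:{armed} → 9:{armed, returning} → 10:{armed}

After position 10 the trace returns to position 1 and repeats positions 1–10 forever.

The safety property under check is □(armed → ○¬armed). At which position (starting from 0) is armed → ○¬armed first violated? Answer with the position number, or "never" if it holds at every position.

Check armed → ○¬armed at each position in order: 0 ✓, 1 ✓, 2 ✓, 3 ✓, 4 ✓, 5 ✓, 6 ✓.
At position 7 the labels are {armed} and the next position 8 has {armed}, so armed → ○¬armed is false there. This is the first violation.

7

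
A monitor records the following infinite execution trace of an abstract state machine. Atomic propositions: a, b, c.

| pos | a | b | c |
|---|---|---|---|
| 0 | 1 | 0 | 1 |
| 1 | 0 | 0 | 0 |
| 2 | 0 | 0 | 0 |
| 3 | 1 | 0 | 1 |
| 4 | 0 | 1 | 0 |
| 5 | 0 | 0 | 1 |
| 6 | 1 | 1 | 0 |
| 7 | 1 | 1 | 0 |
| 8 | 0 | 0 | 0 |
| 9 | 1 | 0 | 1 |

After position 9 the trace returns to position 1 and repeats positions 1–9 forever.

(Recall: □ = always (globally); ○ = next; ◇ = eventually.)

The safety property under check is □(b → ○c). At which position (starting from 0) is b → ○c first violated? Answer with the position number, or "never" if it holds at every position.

6

Check b → ○c at each position in order: 0 ✓, 1 ✓, 2 ✓, 3 ✓, 4 ✓, 5 ✓.
At position 6 the labels are {a, b} and the next position 7 has {a, b}, so b → ○c is false there. This is the first violation.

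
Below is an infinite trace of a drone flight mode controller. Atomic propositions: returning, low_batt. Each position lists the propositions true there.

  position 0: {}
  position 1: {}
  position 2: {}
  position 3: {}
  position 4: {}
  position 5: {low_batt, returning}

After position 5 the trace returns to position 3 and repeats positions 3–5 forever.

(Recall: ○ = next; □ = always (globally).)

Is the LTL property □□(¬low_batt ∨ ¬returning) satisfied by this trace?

Does not hold

□(¬low_batt ∨ ¬returning) must hold at every position from 0 onward. It fails at position 0, so □□(¬low_batt ∨ ¬returning) is false.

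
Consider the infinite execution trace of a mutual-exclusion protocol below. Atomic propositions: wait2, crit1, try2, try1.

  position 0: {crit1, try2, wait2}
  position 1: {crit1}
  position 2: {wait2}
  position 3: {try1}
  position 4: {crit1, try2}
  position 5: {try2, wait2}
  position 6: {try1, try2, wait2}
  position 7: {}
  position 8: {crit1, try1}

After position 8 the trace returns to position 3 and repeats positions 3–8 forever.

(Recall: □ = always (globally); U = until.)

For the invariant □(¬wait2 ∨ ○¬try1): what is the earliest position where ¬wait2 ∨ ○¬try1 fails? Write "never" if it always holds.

2

Check ¬wait2 ∨ ○¬try1 at each position in order: 0 ✓, 1 ✓.
At position 2 the labels are {wait2} and the next position 3 has {try1}, so ¬wait2 ∨ ○¬try1 is false there. This is the first violation.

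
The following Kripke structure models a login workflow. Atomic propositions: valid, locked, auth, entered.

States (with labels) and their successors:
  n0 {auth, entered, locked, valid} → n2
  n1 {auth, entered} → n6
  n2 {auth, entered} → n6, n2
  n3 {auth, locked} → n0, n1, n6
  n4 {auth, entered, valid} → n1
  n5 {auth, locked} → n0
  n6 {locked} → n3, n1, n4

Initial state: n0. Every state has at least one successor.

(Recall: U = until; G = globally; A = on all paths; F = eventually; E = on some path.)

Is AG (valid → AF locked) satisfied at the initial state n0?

States satisfying valid → AF locked: {n0, n1, n2, n3, n4, n5, n6}.
States satisfying AG (valid → AF locked): {n0, n1, n2, n3, n4, n5, n6}.
Every state reachable from n0 satisfies valid → AF locked.
n0 ∈ Sat(AG (valid → AF locked)).

Holds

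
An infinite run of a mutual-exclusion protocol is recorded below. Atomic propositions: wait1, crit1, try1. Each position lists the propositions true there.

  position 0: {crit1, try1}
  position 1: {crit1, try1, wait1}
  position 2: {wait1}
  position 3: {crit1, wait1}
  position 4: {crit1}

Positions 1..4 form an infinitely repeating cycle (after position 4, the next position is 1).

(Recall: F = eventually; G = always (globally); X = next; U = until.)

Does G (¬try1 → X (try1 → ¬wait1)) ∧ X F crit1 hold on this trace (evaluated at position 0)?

¬try1 → X (try1 → ¬wait1) must hold at every position from 0 onward. It fails at position 4, so G (¬try1 → X (try1 → ¬wait1)) is false.
Positions where ¬try1 holds: 2, 3, 4.
Check X (try1 → ¬wait1) at each: 2→ok, 3→ok, 4→fails.
The position after 0 is 1; F crit1 is true there.
At position 0: G (¬try1 → X (try1 → ¬wait1)) is false; X F crit1 is true; so G (¬try1 → X (try1 → ¬wait1)) ∧ X F crit1 is false.

Violated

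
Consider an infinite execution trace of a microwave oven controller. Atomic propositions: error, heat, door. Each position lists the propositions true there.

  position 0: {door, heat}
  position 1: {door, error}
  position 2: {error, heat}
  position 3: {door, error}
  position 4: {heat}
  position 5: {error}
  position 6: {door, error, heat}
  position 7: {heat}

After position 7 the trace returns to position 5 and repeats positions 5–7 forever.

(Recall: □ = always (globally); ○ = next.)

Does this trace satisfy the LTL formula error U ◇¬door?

Walking from position 0: ◇¬door first holds at position 0, and error holds at every earlier position along the way, so error U ◇¬door holds.

Holds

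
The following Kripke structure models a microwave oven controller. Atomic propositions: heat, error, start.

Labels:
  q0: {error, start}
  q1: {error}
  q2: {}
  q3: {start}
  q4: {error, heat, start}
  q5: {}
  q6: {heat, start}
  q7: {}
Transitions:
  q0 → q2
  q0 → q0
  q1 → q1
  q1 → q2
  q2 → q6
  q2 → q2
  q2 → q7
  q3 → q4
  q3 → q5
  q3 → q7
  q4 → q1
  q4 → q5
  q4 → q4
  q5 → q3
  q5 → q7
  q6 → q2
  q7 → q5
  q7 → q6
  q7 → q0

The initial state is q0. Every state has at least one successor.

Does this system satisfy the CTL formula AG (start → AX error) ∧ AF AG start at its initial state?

Does not hold

States satisfying start → AX error: {q1, q2, q5, q7}.
States satisfying AG (start → AX error): ∅.
States satisfying AG start: ∅.
States satisfying AF AG start: ∅.
States satisfying AG (start → AX error) ∧ AF AG start: ∅.
q0 ∉ Sat(AG (start → AX error) ∧ AF AG start).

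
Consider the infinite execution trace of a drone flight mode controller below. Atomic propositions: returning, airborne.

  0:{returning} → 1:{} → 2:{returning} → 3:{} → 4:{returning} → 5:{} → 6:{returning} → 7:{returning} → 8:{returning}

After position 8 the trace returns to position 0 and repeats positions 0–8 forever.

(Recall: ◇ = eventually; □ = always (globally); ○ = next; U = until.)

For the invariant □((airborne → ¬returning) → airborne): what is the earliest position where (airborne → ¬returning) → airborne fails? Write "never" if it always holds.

0

At position 0 the labels are {returning}, so (airborne → ¬returning) → airborne is false there. This is the first violation.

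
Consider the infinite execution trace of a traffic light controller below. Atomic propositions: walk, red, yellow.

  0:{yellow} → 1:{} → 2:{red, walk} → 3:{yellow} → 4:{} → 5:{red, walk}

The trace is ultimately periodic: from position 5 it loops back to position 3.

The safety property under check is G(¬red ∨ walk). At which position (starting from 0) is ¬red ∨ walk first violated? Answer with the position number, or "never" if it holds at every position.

¬red ∨ walk holds at every position 0..5, and those are all the positions the trace ever visits, so the invariant G(¬red ∨ walk) is never violated.

never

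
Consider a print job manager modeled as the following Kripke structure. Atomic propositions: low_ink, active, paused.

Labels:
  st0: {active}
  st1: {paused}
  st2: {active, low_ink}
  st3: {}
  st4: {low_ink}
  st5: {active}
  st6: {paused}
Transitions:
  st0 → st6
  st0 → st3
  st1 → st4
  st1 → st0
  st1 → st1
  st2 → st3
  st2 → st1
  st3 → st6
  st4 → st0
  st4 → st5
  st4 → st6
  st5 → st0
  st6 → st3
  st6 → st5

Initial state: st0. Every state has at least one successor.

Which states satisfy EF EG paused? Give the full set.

States satisfying EG paused: {st1}.
States satisfying EF EG paused: {st1, st2}.

{st1, st2}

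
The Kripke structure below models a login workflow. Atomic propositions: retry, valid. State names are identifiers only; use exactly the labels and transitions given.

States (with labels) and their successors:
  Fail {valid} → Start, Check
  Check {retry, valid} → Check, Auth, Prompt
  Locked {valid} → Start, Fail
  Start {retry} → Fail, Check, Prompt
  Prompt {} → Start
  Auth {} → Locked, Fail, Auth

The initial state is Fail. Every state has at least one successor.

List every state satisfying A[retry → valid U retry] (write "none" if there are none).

{Fail, Check, Locked, Start, Prompt}

States satisfying retry → valid: {Fail, Check, Locked, Prompt, Auth}.
States satisfying retry: {Check, Start}.
States satisfying A[retry → valid U retry]: {Fail, Check, Locked, Start, Prompt}.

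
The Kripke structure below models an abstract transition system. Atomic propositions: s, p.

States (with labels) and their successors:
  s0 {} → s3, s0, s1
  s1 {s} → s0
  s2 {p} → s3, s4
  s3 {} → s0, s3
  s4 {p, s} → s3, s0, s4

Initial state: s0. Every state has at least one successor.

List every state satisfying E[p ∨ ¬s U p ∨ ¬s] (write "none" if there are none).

States satisfying p ∨ ¬s: {s0, s2, s3, s4}.
States satisfying E[p ∨ ¬s U p ∨ ¬s]: {s0, s2, s3, s4}.

{s0, s2, s3, s4}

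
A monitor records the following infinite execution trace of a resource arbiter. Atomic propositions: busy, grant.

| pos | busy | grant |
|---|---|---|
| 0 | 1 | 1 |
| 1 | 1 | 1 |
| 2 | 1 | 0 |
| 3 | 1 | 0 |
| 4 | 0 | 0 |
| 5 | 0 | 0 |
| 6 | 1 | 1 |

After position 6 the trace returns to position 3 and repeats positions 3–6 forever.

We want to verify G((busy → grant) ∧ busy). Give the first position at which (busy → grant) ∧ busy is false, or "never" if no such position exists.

Check (busy → grant) ∧ busy at each position in order: 0 ✓, 1 ✓.
At position 2 the labels are {busy}, so (busy → grant) ∧ busy is false there. This is the first violation.

2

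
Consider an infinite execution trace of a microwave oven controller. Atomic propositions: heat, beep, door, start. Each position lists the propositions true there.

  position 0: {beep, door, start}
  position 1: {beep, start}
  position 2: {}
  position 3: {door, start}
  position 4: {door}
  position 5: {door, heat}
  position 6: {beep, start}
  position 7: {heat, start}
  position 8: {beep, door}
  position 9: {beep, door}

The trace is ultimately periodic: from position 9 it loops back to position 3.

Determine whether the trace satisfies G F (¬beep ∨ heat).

F (¬beep ∨ heat) holds at every position 0..9, and those are all positions ever visited, so G F (¬beep ∨ heat) holds.

Yes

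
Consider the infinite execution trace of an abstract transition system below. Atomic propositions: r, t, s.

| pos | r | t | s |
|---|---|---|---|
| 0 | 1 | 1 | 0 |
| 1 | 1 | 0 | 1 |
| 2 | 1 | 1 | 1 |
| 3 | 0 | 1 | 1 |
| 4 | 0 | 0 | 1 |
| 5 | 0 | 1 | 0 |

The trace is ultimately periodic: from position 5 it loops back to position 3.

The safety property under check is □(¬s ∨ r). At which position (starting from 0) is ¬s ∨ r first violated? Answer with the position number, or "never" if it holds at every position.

Check ¬s ∨ r at each position in order: 0 ✓, 1 ✓, 2 ✓.
At position 3 the labels are {s, t}, so ¬s ∨ r is false there. This is the first violation.

3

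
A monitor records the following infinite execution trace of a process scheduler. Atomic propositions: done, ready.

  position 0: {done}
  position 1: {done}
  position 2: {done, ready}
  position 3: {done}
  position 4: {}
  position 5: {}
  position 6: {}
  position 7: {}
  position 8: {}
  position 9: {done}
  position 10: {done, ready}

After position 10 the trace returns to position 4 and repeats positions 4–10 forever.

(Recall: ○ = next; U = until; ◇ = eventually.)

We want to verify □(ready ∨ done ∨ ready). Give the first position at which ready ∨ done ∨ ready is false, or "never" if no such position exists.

Check ready ∨ done ∨ ready at each position in order: 0 ✓, 1 ✓, 2 ✓, 3 ✓.
At position 4 the labels are {}, so ready ∨ done ∨ ready is false there. This is the first violation.

4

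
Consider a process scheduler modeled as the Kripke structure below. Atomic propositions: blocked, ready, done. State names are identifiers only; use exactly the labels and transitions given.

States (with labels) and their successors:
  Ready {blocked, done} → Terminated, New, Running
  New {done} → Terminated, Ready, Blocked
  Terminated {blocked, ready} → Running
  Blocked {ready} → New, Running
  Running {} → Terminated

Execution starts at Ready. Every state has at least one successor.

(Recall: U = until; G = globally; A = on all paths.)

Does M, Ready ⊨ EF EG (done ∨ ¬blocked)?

States satisfying EG (done ∨ ¬blocked): {Ready, New, Blocked}.
States satisfying EF EG (done ∨ ¬blocked): {Ready, New, Blocked}.
Some path from Ready reaches a state where EG (done ∨ ¬blocked) holds.
Ready ∈ Sat(EF EG (done ∨ ¬blocked)).

Satisfied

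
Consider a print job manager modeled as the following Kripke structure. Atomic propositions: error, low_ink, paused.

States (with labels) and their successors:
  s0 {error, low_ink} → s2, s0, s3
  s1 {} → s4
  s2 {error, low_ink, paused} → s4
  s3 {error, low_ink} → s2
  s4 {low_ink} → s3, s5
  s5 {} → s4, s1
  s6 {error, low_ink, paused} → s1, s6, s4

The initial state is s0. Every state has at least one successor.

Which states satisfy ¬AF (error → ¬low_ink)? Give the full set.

States satisfying error → ¬low_ink: {s1, s4, s5}.
States satisfying AF (error → ¬low_ink): {s1, s2, s3, s4, s5}.
States satisfying ¬AF (error → ¬low_ink): {s0, s6}.

{s0, s6}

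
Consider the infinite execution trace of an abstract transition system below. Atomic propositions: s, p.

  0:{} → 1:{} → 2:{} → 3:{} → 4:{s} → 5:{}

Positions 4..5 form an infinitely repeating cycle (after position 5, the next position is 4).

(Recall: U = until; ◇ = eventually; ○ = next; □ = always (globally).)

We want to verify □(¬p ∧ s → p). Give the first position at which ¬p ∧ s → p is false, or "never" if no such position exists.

Check ¬p ∧ s → p at each position in order: 0 ✓, 1 ✓, 2 ✓, 3 ✓.
At position 4 the labels are {s}, so ¬p ∧ s → p is false there. This is the first violation.

4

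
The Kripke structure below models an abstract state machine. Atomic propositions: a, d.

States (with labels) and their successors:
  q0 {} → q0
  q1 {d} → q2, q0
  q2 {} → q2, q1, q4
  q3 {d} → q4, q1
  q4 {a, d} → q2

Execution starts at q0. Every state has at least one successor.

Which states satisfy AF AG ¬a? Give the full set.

States satisfying AG ¬a: {q0}.
States satisfying AF AG ¬a: {q0}.

{q0}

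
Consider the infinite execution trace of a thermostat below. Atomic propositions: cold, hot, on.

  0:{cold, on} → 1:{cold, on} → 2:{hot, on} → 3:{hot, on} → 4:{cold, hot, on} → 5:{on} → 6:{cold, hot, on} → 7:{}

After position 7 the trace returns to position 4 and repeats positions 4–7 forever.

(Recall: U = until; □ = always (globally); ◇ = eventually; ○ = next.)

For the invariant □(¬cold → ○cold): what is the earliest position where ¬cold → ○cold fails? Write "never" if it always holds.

Check ¬cold → ○cold at each position in order: 0 ✓, 1 ✓.
At position 2 the labels are {hot, on} and the next position 3 has {hot, on}, so ¬cold → ○cold is false there. This is the first violation.

2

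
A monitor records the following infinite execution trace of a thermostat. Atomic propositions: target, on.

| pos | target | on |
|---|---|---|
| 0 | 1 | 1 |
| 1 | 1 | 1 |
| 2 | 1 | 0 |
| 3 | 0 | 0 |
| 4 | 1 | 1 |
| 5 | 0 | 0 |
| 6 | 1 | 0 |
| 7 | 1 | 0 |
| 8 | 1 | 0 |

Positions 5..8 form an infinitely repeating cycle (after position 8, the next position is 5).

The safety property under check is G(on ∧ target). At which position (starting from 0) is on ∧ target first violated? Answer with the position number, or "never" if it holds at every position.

2

Check on ∧ target at each position in order: 0 ✓, 1 ✓.
At position 2 the labels are {target}, so on ∧ target is false there. This is the first violation.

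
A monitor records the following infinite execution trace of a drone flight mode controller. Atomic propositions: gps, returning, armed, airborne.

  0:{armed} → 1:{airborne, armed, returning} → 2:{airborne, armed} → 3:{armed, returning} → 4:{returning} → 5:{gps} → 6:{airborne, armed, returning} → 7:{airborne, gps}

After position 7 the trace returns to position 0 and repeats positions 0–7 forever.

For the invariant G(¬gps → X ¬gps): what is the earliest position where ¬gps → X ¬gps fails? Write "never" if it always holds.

4

Check ¬gps → X ¬gps at each position in order: 0 ✓, 1 ✓, 2 ✓, 3 ✓.
At position 4 the labels are {returning} and the next position 5 has {gps}, so ¬gps → X ¬gps is false there. This is the first violation.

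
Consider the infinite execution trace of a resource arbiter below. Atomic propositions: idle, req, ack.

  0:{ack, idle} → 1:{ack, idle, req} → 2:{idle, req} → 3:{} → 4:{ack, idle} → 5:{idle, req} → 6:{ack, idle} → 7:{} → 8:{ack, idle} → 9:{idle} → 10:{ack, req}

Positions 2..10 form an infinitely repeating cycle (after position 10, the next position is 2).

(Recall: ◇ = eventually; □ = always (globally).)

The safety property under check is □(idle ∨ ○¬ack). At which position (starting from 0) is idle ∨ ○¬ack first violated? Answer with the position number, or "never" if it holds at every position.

Check idle ∨ ○¬ack at each position in order: 0 ✓, 1 ✓, 2 ✓.
At position 3 the labels are {} and the next position 4 has {ack, idle}, so idle ∨ ○¬ack is false there. This is the first violation.

3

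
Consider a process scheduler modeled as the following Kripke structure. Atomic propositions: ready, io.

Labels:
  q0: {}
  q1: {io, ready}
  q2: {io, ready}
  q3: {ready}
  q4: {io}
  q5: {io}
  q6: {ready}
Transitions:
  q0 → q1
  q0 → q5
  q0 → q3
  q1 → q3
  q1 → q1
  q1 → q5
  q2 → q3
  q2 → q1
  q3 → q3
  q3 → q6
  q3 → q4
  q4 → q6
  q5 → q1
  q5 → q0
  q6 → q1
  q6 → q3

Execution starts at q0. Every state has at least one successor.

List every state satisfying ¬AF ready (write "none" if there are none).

{q0, q5}

States satisfying ready: {q1, q2, q3, q6}.
States satisfying AF ready: {q1, q2, q3, q4, q6}.
States satisfying ¬AF ready: {q0, q5}.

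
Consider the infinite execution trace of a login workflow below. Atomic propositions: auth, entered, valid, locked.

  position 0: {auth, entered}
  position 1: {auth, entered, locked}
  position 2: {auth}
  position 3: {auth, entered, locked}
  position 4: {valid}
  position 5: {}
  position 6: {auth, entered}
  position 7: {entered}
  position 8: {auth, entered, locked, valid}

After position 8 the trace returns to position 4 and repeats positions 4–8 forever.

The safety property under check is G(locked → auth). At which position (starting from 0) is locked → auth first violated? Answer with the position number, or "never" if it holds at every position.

locked → auth holds at every position 0..8, and those are all the positions the trace ever visits, so the invariant G(locked → auth) is never violated.

never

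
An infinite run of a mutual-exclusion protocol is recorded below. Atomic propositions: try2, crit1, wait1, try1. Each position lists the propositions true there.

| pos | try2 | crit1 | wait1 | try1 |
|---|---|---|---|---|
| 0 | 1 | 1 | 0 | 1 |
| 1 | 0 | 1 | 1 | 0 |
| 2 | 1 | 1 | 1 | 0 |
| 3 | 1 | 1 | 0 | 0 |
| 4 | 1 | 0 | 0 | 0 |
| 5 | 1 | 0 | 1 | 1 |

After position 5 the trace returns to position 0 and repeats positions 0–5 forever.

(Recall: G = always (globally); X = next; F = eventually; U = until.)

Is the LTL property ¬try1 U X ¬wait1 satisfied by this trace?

Walking from position 0: at position 0, X ¬wait1 has not yet held and ¬try1 fails, so ¬try1 U X ¬wait1 is false.

Violated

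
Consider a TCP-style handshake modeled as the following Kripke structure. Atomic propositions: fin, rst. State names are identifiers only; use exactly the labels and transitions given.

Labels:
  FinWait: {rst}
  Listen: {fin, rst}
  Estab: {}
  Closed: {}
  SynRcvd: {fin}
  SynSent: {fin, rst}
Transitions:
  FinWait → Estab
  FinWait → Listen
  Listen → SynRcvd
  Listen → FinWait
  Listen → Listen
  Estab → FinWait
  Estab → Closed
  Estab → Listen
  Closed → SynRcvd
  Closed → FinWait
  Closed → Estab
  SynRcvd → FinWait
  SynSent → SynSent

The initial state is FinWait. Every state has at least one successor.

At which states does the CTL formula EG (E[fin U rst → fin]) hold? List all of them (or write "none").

States satisfying E[fin U rst → fin]: {Listen, Estab, Closed, SynRcvd, SynSent}.
States satisfying EG (E[fin U rst → fin]): {Listen, Estab, Closed, SynSent}.

{Listen, Estab, Closed, SynSent}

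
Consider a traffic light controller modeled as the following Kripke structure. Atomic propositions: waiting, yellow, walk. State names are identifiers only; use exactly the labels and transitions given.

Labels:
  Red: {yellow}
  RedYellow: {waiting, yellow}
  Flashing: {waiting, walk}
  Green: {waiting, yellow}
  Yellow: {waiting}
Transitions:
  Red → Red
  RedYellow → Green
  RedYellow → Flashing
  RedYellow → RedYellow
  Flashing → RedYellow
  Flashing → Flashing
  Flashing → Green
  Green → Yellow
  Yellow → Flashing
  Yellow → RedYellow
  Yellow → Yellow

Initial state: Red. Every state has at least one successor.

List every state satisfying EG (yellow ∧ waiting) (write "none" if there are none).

{RedYellow}

States satisfying yellow ∧ waiting: {RedYellow, Green}.
States satisfying EG (yellow ∧ waiting): {RedYellow}.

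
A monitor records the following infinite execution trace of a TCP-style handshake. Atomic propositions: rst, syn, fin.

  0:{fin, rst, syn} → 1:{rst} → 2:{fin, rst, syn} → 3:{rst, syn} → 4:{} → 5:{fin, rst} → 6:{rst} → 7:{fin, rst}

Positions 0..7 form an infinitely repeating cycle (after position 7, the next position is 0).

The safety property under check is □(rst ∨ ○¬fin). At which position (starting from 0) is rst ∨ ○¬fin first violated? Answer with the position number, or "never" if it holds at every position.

Check rst ∨ ○¬fin at each position in order: 0 ✓, 1 ✓, 2 ✓, 3 ✓.
At position 4 the labels are {} and the next position 5 has {fin, rst}, so rst ∨ ○¬fin is false there. This is the first violation.

4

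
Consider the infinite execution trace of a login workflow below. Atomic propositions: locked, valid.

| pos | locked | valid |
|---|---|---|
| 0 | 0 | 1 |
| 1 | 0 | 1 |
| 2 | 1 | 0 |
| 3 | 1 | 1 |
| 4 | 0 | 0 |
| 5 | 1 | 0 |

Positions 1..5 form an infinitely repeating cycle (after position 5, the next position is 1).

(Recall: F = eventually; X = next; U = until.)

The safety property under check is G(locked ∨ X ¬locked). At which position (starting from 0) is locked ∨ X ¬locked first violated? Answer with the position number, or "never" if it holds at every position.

1

Check locked ∨ X ¬locked at each position in order: 0 ✓.
At position 1 the labels are {valid} and the next position 2 has {locked}, so locked ∨ X ¬locked is false there. This is the first violation.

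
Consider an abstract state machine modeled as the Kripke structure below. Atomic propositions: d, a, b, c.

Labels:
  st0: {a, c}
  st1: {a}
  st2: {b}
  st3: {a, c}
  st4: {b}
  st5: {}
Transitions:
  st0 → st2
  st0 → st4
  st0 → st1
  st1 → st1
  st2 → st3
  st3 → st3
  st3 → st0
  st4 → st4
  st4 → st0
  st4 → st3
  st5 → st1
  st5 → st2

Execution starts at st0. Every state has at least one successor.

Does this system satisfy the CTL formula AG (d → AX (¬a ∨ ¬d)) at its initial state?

Yes

States satisfying d → AX (¬a ∨ ¬d): {st0, st1, st2, st3, st4, st5}.
States satisfying AG (d → AX (¬a ∨ ¬d)): {st0, st1, st2, st3, st4, st5}.
Every state reachable from st0 satisfies d → AX (¬a ∨ ¬d).
st0 ∈ Sat(AG (d → AX (¬a ∨ ¬d))).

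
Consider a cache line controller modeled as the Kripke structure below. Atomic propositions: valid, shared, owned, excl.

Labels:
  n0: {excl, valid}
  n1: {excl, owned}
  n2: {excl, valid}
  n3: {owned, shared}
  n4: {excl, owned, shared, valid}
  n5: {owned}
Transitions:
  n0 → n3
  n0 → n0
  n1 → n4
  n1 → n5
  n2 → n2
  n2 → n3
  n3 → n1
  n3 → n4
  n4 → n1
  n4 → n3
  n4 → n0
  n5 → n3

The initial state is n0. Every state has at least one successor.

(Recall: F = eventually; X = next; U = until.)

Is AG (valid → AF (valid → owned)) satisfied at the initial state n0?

No

States satisfying valid → AF (valid → owned): {n1, n3, n4, n5}.
States satisfying AG (valid → AF (valid → owned)): ∅.
n0 is reachable from n0 and violates valid → AF (valid → owned), so AG fails at n0.
n0 ∉ Sat(AG (valid → AF (valid → owned))).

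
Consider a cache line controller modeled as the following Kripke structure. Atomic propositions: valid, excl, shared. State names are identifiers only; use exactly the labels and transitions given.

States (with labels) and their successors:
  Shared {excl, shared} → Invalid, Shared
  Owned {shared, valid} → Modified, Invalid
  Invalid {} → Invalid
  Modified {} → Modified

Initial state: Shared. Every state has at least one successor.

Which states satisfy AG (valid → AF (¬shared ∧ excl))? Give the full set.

{Shared, Invalid, Modified}

States satisfying valid → AF (¬shared ∧ excl): {Shared, Invalid, Modified}.
States satisfying AG (valid → AF (¬shared ∧ excl)): {Shared, Invalid, Modified}.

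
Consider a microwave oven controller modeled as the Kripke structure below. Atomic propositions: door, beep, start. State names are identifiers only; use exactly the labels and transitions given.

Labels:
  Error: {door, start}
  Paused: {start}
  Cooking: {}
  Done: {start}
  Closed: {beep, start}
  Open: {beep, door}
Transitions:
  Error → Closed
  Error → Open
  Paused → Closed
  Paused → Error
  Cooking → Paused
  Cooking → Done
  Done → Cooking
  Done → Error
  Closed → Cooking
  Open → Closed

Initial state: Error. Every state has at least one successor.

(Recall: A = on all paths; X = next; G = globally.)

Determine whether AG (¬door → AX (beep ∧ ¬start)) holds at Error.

States satisfying ¬door → AX (beep ∧ ¬start): {Error, Open}.
States satisfying AG (¬door → AX (beep ∧ ¬start)): ∅.
Closed is reachable from Error and violates ¬door → AX (beep ∧ ¬start), so AG fails at Error.
Error ∉ Sat(AG (¬door → AX (beep ∧ ¬start))).

Does not hold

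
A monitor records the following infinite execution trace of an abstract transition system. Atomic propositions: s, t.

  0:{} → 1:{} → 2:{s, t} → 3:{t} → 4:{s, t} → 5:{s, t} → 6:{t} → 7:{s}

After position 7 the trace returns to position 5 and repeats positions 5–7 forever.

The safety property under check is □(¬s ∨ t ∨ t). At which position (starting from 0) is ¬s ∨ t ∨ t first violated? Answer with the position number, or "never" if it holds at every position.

Check ¬s ∨ t ∨ t at each position in order: 0 ✓, 1 ✓, 2 ✓, 3 ✓, 4 ✓, 5 ✓, 6 ✓.
At position 7 the labels are {s}, so ¬s ∨ t ∨ t is false there. This is the first violation.

7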